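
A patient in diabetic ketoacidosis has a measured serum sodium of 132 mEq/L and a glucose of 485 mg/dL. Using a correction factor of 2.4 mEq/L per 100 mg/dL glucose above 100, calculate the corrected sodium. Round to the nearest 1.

Corrected Na = measured Na + 2.4 · (glucose − 100)/100
= 132 + 2.4 · (485 − 100)/100
= 132 + 9.2
= 141.2 mEq/L

141 mEq/L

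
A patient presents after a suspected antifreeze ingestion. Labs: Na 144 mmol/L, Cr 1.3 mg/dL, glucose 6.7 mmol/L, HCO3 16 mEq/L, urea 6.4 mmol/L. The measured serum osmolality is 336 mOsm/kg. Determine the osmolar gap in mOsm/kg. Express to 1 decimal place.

Calculated osmolality = 2·Na + glucose + urea
= 2·144 + 6.7 + 6.4
= 288 + 6.70 + 6.40
= 301.1 mOsm/kg ≈ 301.1 mOsm/kg
Osmolar gap = measured − calculated = 336 − 301.1 = 34.9 mOsm/kg

34.9 mOsm/kg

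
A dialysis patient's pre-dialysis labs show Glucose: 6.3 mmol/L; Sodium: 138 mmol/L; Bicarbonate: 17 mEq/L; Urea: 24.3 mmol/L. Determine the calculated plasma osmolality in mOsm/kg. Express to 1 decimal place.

Calculated osmolality = 2·Na + glucose + urea
= 2·138 + 6.3 + 24.3
= 276 + 6.30 + 24.30
= 306.6 mOsm/kg

306.6 mOsm/kg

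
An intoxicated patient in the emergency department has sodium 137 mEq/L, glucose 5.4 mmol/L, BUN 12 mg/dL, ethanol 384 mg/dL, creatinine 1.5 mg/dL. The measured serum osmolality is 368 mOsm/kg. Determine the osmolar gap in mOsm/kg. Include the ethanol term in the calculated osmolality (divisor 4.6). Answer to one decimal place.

Calculated osmolality = 2·Na + glucose + BUN/2.8 + ethanol/4.6
= 2·137 + 5.4 + 12/2.8 + 384/4.6
= 274 + 5.40 + 4.29 + 83.48
= 367.17 mOsm/kg ≈ 367.2 mOsm/kg
Osmolar gap = measured − calculated = 368 − 367.2 = 0.8 mOsm/kg

0.8 mOsm/kg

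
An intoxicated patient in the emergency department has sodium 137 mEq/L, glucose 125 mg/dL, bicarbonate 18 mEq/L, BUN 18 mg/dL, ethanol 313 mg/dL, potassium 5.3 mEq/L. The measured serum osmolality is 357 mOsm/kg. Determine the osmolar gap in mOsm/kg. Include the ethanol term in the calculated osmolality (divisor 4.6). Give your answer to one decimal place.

Calculated osmolality = 2·Na + glucose/18 + BUN/2.8 + ethanol/4.6
= 2·137 + 125/18 + 18/2.8 + 313/4.6
= 274 + 6.94 + 6.43 + 68.04
= 355.41 mOsm/kg ≈ 355.4 mOsm/kg
Osmolar gap = measured − calculated = 357 − 355.4 = 1.6 mOsm/kg

1.6 mOsm/kg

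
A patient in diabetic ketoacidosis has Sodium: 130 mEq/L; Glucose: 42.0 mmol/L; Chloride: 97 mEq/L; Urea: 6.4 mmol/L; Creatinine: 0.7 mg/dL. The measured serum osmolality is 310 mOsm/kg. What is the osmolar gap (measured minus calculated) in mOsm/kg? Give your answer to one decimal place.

1.6 mOsm/kg

Calculated osmolality = 2·Na + glucose + urea
= 2·130 + 42 + 6.4
= 260 + 42 + 6.40
= 308.4 mOsm/kg ≈ 308.4 mOsm/kg
Osmolar gap = measured − calculated = 310 − 308.4 = 1.6 mOsm/kg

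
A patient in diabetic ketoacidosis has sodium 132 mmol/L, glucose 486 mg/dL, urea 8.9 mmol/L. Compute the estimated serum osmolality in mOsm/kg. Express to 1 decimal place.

299.9 mOsm/kg

Calculated osmolality = 2·Na + glucose/18 + urea
= 2·132 + 486/18 + 8.9
= 264 + 27 + 8.90
= 299.9 mOsm/kg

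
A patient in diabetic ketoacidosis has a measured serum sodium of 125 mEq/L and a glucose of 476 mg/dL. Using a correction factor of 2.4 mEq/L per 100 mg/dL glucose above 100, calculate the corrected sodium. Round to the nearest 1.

Corrected Na = measured Na + 2.4 · (glucose − 100)/100
= 125 + 2.4 · (476 − 100)/100
= 125 + 9
= 134 mEq/L

134 mEq/L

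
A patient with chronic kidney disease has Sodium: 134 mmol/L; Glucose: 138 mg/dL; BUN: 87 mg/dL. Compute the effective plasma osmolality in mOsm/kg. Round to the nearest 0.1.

Effective osmolality excludes urea (freely permeant across cell membranes):
2·Na + glucose/18
= 2·134 + 138/18
= 268 + 7.67
= 275.67 mOsm/kg

275.7 mOsm/kg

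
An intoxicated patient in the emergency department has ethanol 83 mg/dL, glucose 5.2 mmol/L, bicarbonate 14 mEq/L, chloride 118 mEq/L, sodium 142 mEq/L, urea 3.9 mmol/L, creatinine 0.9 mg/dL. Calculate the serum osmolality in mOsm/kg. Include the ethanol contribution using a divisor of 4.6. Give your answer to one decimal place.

Calculated osmolality = 2·Na + glucose + urea + ethanol/4.6
= 2·142 + 5.2 + 3.9 + 83/4.6
= 284 + 5.20 + 3.90 + 18.04
= 311.14 mOsm/kg

311.1 mOsm/kg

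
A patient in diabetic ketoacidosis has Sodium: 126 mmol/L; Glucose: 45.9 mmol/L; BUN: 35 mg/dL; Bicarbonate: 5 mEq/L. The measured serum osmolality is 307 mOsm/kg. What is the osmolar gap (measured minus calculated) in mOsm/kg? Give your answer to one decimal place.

Calculated osmolality = 2·Na + glucose + BUN/2.8
= 2·126 + 45.9 + 35/2.8
= 252 + 45.90 + 12.50
= 310.4 mOsm/kg ≈ 310.4 mOsm/kg
Osmolar gap = measured − calculated = 307 − 310.4 = -3.4 mOsm/kg

-3.4 mOsm/kg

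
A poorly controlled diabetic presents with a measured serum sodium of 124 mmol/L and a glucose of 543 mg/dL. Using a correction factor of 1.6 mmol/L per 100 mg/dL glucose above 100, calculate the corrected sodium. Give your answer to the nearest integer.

131 mmol/L

Corrected Na = measured Na + 1.6 · (glucose − 100)/100
= 124 + 1.6 · (543 − 100)/100
= 124 + 7.1
= 131.1 mmol/L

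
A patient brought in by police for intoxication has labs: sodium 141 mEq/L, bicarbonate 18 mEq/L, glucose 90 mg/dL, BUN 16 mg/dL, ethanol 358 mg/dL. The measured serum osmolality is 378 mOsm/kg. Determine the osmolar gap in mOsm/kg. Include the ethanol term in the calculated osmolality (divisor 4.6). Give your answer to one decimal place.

7.5 mOsm/kg

Calculated osmolality = 2·Na + glucose/18 + BUN/2.8 + ethanol/4.6
= 2·141 + 90/18 + 16/2.8 + 358/4.6
= 282 + 5 + 5.71 + 77.83
= 370.54 mOsm/kg ≈ 370.5 mOsm/kg
Osmolar gap = measured − calculated = 378 − 370.5 = 7.5 mOsm/kg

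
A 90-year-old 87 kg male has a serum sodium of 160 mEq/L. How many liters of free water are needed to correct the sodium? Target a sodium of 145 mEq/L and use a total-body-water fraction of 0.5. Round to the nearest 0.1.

TBW = 0.5 · 87 = 43.5 L
Free water deficit = TBW · (Na/145 − 1)
= 43.5 · (160/145 − 1)
= 43.5 · 0.1034
= 4.5 L

4.5 L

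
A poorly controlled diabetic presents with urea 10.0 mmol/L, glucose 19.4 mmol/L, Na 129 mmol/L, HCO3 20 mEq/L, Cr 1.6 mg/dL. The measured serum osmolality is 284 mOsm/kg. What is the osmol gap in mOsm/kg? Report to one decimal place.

Calculated osmolality = 2·Na + glucose + urea
= 2·129 + 19.4 + 10
= 258 + 19.40 + 10
= 287.4 mOsm/kg ≈ 287.4 mOsm/kg
Osmolar gap = measured − calculated = 284 − 287.4 = -3.4 mOsm/kg

-3.4 mOsm/kg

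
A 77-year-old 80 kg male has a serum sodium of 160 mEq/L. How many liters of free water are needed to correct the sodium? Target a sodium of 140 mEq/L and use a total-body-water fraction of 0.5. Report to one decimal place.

5.7 L

TBW = 0.5 · 80 = 40 L
Free water deficit = TBW · (Na/140 − 1)
= 40 · (160/140 − 1)
= 40 · 0.1429
= 5.72 L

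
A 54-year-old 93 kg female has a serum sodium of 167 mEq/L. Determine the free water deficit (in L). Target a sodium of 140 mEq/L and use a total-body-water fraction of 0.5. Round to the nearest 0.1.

TBW = 0.5 · 93 = 46.5 L
Free water deficit = TBW · (Na/140 − 1)
= 46.5 · (167/140 − 1)
= 46.5 · 0.1929
= 8.97 L

9.0 L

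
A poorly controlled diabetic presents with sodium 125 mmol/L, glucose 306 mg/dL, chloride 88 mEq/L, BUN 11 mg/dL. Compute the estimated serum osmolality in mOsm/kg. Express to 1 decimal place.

270.9 mOsm/kg

Calculated osmolality = 2·Na + glucose/18 + BUN/2.8
= 2·125 + 306/18 + 11/2.8
= 250 + 17 + 3.93
= 270.93 mOsm/kg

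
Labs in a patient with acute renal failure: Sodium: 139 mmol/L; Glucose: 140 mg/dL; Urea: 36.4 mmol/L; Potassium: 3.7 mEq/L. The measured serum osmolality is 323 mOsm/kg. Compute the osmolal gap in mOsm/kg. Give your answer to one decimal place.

Calculated osmolality = 2·Na + glucose/18 + urea
= 2·139 + 140/18 + 36.4
= 278 + 7.78 + 36.40
= 322.18 mOsm/kg ≈ 322.2 mOsm/kg
Osmolar gap = measured − calculated = 323 − 322.2 = 0.8 mOsm/kg

0.8 mOsm/kg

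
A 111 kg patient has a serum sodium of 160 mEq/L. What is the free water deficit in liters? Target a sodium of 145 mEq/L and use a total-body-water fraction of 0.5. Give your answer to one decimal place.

TBW = 0.5 · 111 = 55.5 L
Free water deficit = TBW · (Na/145 − 1)
= 55.5 · (160/145 − 1)
= 55.5 · 0.1034
= 5.74 L

5.7 L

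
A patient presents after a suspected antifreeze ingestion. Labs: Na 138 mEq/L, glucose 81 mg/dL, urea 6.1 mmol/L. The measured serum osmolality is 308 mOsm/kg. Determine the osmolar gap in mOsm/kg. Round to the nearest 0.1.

21.4 mOsm/kg

Calculated osmolality = 2·Na + glucose/18 + urea
= 2·138 + 81/18 + 6.1
= 276 + 4.50 + 6.10
= 286.6 mOsm/kg ≈ 286.6 mOsm/kg
Osmolar gap = measured − calculated = 308 − 286.6 = 21.4 mOsm/kg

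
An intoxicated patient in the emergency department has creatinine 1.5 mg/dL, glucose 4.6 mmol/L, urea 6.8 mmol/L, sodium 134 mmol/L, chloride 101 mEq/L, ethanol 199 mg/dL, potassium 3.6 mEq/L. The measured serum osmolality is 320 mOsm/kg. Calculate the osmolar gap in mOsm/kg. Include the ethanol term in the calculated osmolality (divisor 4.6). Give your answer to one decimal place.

Calculated osmolality = 2·Na + glucose + urea + ethanol/4.6
= 2·134 + 4.6 + 6.8 + 199/4.6
= 268 + 4.60 + 6.80 + 43.26
= 322.66 mOsm/kg ≈ 322.7 mOsm/kg
Osmolar gap = measured − calculated = 320 − 322.7 = -2.7 mOsm/kg

-2.7 mOsm/kg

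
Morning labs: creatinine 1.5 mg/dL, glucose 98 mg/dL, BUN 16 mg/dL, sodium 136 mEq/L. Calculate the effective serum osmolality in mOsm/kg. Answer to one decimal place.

Effective osmolality excludes urea (freely permeant across cell membranes):
2·Na + glucose/18
= 2·136 + 98/18
= 272 + 5.44
= 277.44 mOsm/kg

277.4 mOsm/kg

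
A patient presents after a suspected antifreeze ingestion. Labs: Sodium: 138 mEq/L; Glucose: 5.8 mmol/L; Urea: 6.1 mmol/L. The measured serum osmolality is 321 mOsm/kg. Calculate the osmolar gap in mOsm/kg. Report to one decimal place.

33.1 mOsm/kg

Calculated osmolality = 2·Na + glucose + urea
= 2·138 + 5.8 + 6.1
= 276 + 5.80 + 6.10
= 287.9 mOsm/kg ≈ 287.9 mOsm/kg
Osmolar gap = measured − calculated = 321 − 287.9 = 33.1 mOsm/kg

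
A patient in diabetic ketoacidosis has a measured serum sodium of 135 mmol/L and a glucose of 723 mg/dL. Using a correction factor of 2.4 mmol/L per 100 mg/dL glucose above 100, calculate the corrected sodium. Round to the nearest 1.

150 mmol/L

Corrected Na = measured Na + 2.4 · (glucose − 100)/100
= 135 + 2.4 · (723 − 100)/100
= 135 + 15
= 150 mmol/L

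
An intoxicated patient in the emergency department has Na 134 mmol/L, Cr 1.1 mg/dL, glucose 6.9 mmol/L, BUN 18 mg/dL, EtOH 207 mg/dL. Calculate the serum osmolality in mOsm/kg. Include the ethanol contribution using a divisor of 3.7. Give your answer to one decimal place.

Calculated osmolality = 2·Na + glucose + BUN/2.8 + ethanol/3.7
= 2·134 + 6.9 + 18/2.8 + 207/3.7
= 268 + 6.90 + 6.43 + 55.95
= 337.28 mOsm/kg

337.3 mOsm/kg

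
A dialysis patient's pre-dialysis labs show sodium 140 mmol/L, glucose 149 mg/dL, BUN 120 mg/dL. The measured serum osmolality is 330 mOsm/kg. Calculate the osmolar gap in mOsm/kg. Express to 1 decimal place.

Calculated osmolality = 2·Na + glucose/18 + BUN/2.8
= 2·140 + 149/18 + 120/2.8
= 280 + 8.28 + 42.86
= 331.14 mOsm/kg ≈ 331.1 mOsm/kg
Osmolar gap = measured − calculated = 330 − 331.1 = -1.1 mOsm/kg

-1.1 mOsm/kg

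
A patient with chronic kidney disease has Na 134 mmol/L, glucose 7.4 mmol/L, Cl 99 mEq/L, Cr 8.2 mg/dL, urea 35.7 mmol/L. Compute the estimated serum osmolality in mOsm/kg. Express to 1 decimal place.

311.1 mOsm/kg

Calculated osmolality = 2·Na + glucose + urea
= 2·134 + 7.4 + 35.7
= 268 + 7.40 + 35.70
= 311.1 mOsm/kg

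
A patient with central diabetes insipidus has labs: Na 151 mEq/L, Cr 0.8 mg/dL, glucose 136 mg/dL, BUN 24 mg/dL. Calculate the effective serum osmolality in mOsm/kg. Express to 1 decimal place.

309.6 mOsm/kg

Effective osmolality excludes urea (freely permeant across cell membranes):
2·Na + glucose/18
= 2·151 + 136/18
= 302 + 7.56
= 309.56 mOsm/kg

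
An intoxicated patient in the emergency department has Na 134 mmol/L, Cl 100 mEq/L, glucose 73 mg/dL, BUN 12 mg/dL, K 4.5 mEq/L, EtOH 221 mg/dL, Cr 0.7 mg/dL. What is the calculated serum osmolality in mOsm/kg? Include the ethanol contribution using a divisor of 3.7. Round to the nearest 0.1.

Calculated osmolality = 2·Na + glucose/18 + BUN/2.8 + ethanol/3.7
= 2·134 + 73/18 + 12/2.8 + 221/3.7
= 268 + 4.06 + 4.29 + 59.73
= 336.08 mOsm/kg

336.1 mOsm/kg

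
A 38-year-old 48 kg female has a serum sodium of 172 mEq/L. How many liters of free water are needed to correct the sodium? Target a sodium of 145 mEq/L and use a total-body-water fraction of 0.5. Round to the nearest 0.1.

4.5 L

TBW = 0.5 · 48 = 24 L
Free water deficit = TBW · (Na/145 − 1)
= 24 · (172/145 − 1)
= 24 · 0.1862
= 4.47 L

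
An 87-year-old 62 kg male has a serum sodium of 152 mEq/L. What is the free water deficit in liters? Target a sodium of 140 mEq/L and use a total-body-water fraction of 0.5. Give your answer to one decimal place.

2.7 L

TBW = 0.5 · 62 = 31 L
Free water deficit = TBW · (Na/140 − 1)
= 31 · (152/140 − 1)
= 31 · 0.0857
= 2.66 L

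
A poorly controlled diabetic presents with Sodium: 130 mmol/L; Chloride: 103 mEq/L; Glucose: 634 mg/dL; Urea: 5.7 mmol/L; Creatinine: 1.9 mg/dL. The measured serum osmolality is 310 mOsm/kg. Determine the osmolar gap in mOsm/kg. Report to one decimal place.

9.1 mOsm/kg

Calculated osmolality = 2·Na + glucose/18 + urea
= 2·130 + 634/18 + 5.7
= 260 + 35.22 + 5.70
= 300.92 mOsm/kg ≈ 300.9 mOsm/kg
Osmolar gap = measured − calculated = 310 − 300.9 = 9.1 mOsm/kg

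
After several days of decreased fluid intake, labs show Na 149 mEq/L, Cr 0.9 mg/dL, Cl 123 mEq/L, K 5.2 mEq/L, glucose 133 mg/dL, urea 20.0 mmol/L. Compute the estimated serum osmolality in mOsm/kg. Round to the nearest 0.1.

325.4 mOsm/kg

Calculated osmolality = 2·Na + glucose/18 + urea
= 2·149 + 133/18 + 20
= 298 + 7.39 + 20
= 325.39 mOsm/kg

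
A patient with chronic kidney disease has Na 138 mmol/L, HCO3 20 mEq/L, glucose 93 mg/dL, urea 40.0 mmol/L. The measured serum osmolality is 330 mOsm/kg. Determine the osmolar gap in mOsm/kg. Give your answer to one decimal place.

Calculated osmolality = 2·Na + glucose/18 + urea
= 2·138 + 93/18 + 40
= 276 + 5.17 + 40
= 321.17 mOsm/kg ≈ 321.2 mOsm/kg
Osmolar gap = measured − calculated = 330 − 321.2 = 8.8 mOsm/kg

8.8 mOsm/kg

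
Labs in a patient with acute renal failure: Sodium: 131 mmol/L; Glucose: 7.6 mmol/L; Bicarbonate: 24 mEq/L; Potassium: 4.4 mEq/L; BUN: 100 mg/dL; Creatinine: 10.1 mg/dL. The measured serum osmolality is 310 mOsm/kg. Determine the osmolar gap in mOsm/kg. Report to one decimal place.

Calculated osmolality = 2·Na + glucose + BUN/2.8
= 2·131 + 7.6 + 100/2.8
= 262 + 7.60 + 35.71
= 305.31 mOsm/kg ≈ 305.3 mOsm/kg
Osmolar gap = measured − calculated = 310 − 305.3 = 4.7 mOsm/kg

4.7 mOsm/kg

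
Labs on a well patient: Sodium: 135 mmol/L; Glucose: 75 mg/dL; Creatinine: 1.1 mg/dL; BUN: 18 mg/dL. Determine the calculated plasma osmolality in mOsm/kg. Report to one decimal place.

Calculated osmolality = 2·Na + glucose/18 + BUN/2.8
= 2·135 + 75/18 + 18/2.8
= 270 + 4.17 + 6.43
= 280.6 mOsm/kg

280.6 mOsm/kg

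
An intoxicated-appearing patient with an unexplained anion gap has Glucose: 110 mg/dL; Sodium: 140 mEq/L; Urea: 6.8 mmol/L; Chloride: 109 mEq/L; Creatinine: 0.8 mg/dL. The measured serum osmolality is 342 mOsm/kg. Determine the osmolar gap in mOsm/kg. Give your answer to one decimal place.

Calculated osmolality = 2·Na + glucose/18 + urea
= 2·140 + 110/18 + 6.8
= 280 + 6.11 + 6.80
= 292.91 mOsm/kg ≈ 292.9 mOsm/kg
Osmolar gap = measured − calculated = 342 − 292.9 = 49.1 mOsm/kg

49.1 mOsm/kg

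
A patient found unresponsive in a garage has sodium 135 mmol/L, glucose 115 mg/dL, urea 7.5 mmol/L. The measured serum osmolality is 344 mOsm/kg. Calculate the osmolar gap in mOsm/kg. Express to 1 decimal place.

60.1 mOsm/kg

Calculated osmolality = 2·Na + glucose/18 + urea
= 2·135 + 115/18 + 7.5
= 270 + 6.39 + 7.50
= 283.89 mOsm/kg ≈ 283.9 mOsm/kg
Osmolar gap = measured − calculated = 344 − 283.9 = 60.1 mOsm/kg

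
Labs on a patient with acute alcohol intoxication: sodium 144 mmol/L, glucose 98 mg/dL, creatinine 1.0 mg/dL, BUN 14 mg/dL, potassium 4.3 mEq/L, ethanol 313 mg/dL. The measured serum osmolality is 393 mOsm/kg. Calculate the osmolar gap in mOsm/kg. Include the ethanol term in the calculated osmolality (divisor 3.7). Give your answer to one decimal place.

Calculated osmolality = 2·Na + glucose/18 + BUN/2.8 + ethanol/3.7
= 2·144 + 98/18 + 14/2.8 + 313/3.7
= 288 + 5.44 + 5 + 84.59
= 383.03 mOsm/kg ≈ 383.0 mOsm/kg
Osmolar gap = measured − calculated = 393 − 383.0 = 10.0 mOsm/kg

10.0 mOsm/kg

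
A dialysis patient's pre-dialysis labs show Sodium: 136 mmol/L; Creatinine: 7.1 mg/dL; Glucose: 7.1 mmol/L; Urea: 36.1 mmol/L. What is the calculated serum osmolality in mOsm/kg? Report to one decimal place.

315.2 mOsm/kg

Calculated osmolality = 2·Na + glucose + urea
= 2·136 + 7.1 + 36.1
= 272 + 7.10 + 36.10
= 315.2 mOsm/kg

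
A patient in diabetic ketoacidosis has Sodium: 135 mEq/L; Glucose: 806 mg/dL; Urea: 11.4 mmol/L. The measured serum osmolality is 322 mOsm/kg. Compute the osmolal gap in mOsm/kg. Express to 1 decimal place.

-4.2 mOsm/kg

Calculated osmolality = 2·Na + glucose/18 + urea
= 2·135 + 806/18 + 11.4
= 270 + 44.78 + 11.40
= 326.18 mOsm/kg ≈ 326.2 mOsm/kg
Osmolar gap = measured − calculated = 322 − 326.2 = -4.2 mOsm/kg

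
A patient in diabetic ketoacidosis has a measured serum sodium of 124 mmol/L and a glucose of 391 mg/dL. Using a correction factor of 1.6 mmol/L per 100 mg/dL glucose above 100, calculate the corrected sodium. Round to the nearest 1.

Corrected Na = measured Na + 1.6 · (glucose − 100)/100
= 124 + 1.6 · (391 − 100)/100
= 124 + 4.7
= 128.7 mmol/L

129 mmol/L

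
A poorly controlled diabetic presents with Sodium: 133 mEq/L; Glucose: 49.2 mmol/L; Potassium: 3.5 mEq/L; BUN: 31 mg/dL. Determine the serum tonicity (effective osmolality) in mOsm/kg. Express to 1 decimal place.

315.2 mOsm/kg

Effective osmolality excludes urea (freely permeant across cell membranes):
2·Na + glucose
= 2·133 + 49.2
= 266 + 49.2
= 315.2 mOsm/kg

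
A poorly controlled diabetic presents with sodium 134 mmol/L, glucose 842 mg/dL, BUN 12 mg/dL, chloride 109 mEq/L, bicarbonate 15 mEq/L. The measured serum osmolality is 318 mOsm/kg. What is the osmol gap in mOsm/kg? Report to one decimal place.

Calculated osmolality = 2·Na + glucose/18 + BUN/2.8
= 2·134 + 842/18 + 12/2.8
= 268 + 46.78 + 4.29
= 319.07 mOsm/kg ≈ 319.1 mOsm/kg
Osmolar gap = measured − calculated = 318 − 319.1 = -1.1 mOsm/kg

-1.1 mOsm/kg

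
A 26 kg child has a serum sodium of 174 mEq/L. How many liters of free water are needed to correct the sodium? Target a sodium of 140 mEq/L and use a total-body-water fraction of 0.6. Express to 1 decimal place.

3.8 L

TBW = 0.6 · 26 = 15.6 L
Free water deficit = TBW · (Na/140 − 1)
= 15.6 · (174/140 − 1)
= 15.6 · 0.2429
= 3.79 L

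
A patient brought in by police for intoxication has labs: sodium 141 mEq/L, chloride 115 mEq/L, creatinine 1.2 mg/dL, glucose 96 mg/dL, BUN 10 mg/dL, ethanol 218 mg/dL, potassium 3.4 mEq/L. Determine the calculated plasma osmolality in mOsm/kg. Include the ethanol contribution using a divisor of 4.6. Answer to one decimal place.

338.3 mOsm/kg

Calculated osmolality = 2·Na + glucose/18 + BUN/2.8 + ethanol/4.6
= 2·141 + 96/18 + 10/2.8 + 218/4.6
= 282 + 5.33 + 3.57 + 47.39
= 338.29 mOsm/kg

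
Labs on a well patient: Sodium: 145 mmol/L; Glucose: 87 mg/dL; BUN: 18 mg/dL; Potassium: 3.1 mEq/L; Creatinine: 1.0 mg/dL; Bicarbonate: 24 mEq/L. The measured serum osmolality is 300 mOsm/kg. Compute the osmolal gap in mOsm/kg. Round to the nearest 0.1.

Calculated osmolality = 2·Na + glucose/18 + BUN/2.8
= 2·145 + 87/18 + 18/2.8
= 290 + 4.83 + 6.43
= 301.26 mOsm/kg ≈ 301.3 mOsm/kg
Osmolar gap = measured − calculated = 300 − 301.3 = -1.3 mOsm/kg

-1.3 mOsm/kg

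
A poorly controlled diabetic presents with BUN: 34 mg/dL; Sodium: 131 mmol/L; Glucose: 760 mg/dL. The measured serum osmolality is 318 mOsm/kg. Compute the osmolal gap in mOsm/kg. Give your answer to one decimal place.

1.6 mOsm/kg

Calculated osmolality = 2·Na + glucose/18 + BUN/2.8
= 2·131 + 760/18 + 34/2.8
= 262 + 42.22 + 12.14
= 316.36 mOsm/kg ≈ 316.4 mOsm/kg
Osmolar gap = measured − calculated = 318 − 316.4 = 1.6 mOsm/kg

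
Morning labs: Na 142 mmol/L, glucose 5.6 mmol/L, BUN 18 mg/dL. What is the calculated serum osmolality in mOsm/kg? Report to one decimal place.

296.0 mOsm/kg

Calculated osmolality = 2·Na + glucose + BUN/2.8
= 2·142 + 5.6 + 18/2.8
= 284 + 5.60 + 6.43
= 296.03 mOsm/kg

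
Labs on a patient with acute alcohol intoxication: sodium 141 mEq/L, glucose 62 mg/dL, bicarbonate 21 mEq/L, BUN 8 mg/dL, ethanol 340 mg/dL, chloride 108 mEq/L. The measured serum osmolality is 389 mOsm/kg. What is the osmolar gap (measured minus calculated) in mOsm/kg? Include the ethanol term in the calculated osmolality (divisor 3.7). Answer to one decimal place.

Calculated osmolality = 2·Na + glucose/18 + BUN/2.8 + ethanol/3.7
= 2·141 + 62/18 + 8/2.8 + 340/3.7
= 282 + 3.44 + 2.86 + 91.89
= 380.19 mOsm/kg ≈ 380.2 mOsm/kg
Osmolar gap = measured − calculated = 389 − 380.2 = 8.8 mOsm/kg

8.8 mOsm/kg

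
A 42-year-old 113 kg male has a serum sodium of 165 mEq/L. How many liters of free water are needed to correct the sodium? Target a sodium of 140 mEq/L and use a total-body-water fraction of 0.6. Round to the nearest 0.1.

12.1 L

TBW = 0.6 · 113 = 67.8 L
Free water deficit = TBW · (Na/140 − 1)
= 67.8 · (165/140 − 1)
= 67.8 · 0.1786
= 12.11 L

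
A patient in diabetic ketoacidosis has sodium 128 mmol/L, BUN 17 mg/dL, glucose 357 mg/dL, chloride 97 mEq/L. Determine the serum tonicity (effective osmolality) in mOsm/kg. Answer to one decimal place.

275.8 mOsm/kg

Effective osmolality excludes urea (freely permeant across cell membranes):
2·Na + glucose/18
= 2·128 + 357/18
= 256 + 19.83
= 275.83 mOsm/kg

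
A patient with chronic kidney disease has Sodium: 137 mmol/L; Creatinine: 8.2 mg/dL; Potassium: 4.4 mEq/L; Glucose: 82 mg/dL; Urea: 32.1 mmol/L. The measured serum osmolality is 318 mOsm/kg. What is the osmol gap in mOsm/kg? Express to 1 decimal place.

Calculated osmolality = 2·Na + glucose/18 + urea
= 2·137 + 82/18 + 32.1
= 274 + 4.56 + 32.10
= 310.66 mOsm/kg ≈ 310.7 mOsm/kg
Osmolar gap = measured − calculated = 318 − 310.7 = 7.3 mOsm/kg

7.3 mOsm/kg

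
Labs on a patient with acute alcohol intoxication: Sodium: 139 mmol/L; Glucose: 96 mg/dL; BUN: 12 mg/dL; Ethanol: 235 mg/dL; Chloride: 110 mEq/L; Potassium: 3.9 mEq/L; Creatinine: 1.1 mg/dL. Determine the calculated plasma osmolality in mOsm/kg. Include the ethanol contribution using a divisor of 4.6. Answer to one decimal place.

Calculated osmolality = 2·Na + glucose/18 + BUN/2.8 + ethanol/4.6
= 2·139 + 96/18 + 12/2.8 + 235/4.6
= 278 + 5.33 + 4.29 + 51.09
= 338.71 mOsm/kg

338.7 mOsm/kg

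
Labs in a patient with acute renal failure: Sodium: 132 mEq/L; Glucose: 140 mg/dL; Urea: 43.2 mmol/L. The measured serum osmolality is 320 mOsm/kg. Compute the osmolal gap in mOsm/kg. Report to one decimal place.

Calculated osmolality = 2·Na + glucose/18 + urea
= 2·132 + 140/18 + 43.2
= 264 + 7.78 + 43.20
= 314.98 mOsm/kg ≈ 315.0 mOsm/kg
Osmolar gap = measured − calculated = 320 − 315.0 = 5.0 mOsm/kg

5.0 mOsm/kg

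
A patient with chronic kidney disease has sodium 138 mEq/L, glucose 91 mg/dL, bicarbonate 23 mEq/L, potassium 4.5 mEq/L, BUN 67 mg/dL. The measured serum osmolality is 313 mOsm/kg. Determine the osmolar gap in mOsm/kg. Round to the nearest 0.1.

8.0 mOsm/kg

Calculated osmolality = 2·Na + glucose/18 + BUN/2.8
= 2·138 + 91/18 + 67/2.8
= 276 + 5.06 + 23.93
= 304.99 mOsm/kg ≈ 305.0 mOsm/kg
Osmolar gap = measured − calculated = 313 − 305.0 = 8.0 mOsm/kg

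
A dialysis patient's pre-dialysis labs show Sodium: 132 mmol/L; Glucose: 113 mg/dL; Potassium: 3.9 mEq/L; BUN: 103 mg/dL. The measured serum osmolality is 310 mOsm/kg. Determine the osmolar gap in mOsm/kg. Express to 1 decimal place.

2.9 mOsm/kg

Calculated osmolality = 2·Na + glucose/18 + BUN/2.8
= 2·132 + 113/18 + 103/2.8
= 264 + 6.28 + 36.79
= 307.07 mOsm/kg ≈ 307.1 mOsm/kg
Osmolar gap = measured − calculated = 310 − 307.1 = 2.9 mOsm/kg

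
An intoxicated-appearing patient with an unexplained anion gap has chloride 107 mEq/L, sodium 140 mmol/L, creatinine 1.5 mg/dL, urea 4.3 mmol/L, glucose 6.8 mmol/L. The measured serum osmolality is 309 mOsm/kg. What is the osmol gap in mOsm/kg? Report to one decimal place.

17.9 mOsm/kg

Calculated osmolality = 2·Na + glucose + urea
= 2·140 + 6.8 + 4.3
= 280 + 6.80 + 4.30
= 291.1 mOsm/kg ≈ 291.1 mOsm/kg
Osmolar gap = measured − calculated = 309 − 291.1 = 17.9 mOsm/kg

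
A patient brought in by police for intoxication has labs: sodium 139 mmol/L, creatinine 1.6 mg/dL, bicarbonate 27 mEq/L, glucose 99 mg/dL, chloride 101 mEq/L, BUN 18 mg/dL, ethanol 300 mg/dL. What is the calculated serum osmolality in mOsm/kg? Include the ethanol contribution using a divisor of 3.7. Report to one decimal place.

Calculated osmolality = 2·Na + glucose/18 + BUN/2.8 + ethanol/3.7
= 2·139 + 99/18 + 18/2.8 + 300/3.7
= 278 + 5.50 + 6.43 + 81.08
= 371.01 mOsm/kg

371.0 mOsm/kg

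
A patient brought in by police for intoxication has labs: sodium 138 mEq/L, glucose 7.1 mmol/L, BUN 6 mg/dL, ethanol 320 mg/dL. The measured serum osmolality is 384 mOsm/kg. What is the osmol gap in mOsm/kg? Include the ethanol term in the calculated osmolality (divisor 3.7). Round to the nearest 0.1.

12.3 mOsm/kg

Calculated osmolality = 2·Na + glucose + BUN/2.8 + ethanol/3.7
= 2·138 + 7.1 + 6/2.8 + 320/3.7
= 276 + 7.10 + 2.14 + 86.49
= 371.73 mOsm/kg ≈ 371.7 mOsm/kg
Osmolar gap = measured − calculated = 384 − 371.7 = 12.3 mOsm/kg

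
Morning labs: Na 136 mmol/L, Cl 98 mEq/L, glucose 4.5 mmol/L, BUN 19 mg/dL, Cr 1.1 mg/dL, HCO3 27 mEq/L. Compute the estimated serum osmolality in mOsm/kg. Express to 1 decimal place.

283.3 mOsm/kg

Calculated osmolality = 2·Na + glucose + BUN/2.8
= 2·136 + 4.5 + 19/2.8
= 272 + 4.50 + 6.79
= 283.29 mOsm/kg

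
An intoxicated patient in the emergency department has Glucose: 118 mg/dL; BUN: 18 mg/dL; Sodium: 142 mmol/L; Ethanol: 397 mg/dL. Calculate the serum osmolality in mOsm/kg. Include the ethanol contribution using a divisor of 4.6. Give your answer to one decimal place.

Calculated osmolality = 2·Na + glucose/18 + BUN/2.8 + ethanol/4.6
= 2·142 + 118/18 + 18/2.8 + 397/4.6
= 284 + 6.56 + 6.43 + 86.30
= 383.29 mOsm/kg

383.3 mOsm/kg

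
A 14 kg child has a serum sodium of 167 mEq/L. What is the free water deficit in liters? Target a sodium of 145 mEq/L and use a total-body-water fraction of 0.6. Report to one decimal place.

1.3 L

TBW = 0.6 · 14 = 8.4 L
Free water deficit = TBW · (Na/145 − 1)
= 8.4 · (167/145 − 1)
= 8.4 · 0.1517
= 1.27 L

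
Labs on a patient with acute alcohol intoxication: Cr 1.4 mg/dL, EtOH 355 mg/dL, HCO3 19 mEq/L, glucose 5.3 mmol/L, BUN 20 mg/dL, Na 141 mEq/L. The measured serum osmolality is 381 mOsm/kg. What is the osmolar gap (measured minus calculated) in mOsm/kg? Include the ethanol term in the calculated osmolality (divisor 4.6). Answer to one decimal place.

9.4 mOsm/kg

Calculated osmolality = 2·Na + glucose + BUN/2.8 + ethanol/4.6
= 2·141 + 5.3 + 20/2.8 + 355/4.6
= 282 + 5.30 + 7.14 + 77.17
= 371.61 mOsm/kg ≈ 371.6 mOsm/kg
Osmolar gap = measured − calculated = 381 − 371.6 = 9.4 mOsm/kg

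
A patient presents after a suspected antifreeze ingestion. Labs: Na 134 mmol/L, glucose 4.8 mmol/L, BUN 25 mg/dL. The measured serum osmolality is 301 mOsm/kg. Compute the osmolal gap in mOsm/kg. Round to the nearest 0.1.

Calculated osmolality = 2·Na + glucose + BUN/2.8
= 2·134 + 4.8 + 25/2.8
= 268 + 4.80 + 8.93
= 281.73 mOsm/kg ≈ 281.7 mOsm/kg
Osmolar gap = measured − calculated = 301 − 281.7 = 19.3 mOsm/kg

19.3 mOsm/kg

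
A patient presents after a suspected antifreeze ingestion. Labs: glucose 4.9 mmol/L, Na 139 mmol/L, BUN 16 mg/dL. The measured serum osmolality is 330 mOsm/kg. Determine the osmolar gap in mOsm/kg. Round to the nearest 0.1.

Calculated osmolality = 2·Na + glucose + BUN/2.8
= 2·139 + 4.9 + 16/2.8
= 278 + 4.90 + 5.71
= 288.61 mOsm/kg ≈ 288.6 mOsm/kg
Osmolar gap = measured − calculated = 330 − 288.6 = 41.4 mOsm/kg

41.4 mOsm/kg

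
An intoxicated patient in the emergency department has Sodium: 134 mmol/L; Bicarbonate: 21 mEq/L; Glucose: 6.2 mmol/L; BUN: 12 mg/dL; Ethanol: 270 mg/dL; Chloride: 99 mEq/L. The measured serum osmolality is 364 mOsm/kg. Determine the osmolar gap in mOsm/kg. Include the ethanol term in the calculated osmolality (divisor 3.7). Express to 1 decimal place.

12.5 mOsm/kg

Calculated osmolality = 2·Na + glucose + BUN/2.8 + ethanol/3.7
= 2·134 + 6.2 + 12/2.8 + 270/3.7
= 268 + 6.20 + 4.29 + 72.97
= 351.46 mOsm/kg ≈ 351.5 mOsm/kg
Osmolar gap = measured − calculated = 364 − 351.5 = 12.5 mOsm/kg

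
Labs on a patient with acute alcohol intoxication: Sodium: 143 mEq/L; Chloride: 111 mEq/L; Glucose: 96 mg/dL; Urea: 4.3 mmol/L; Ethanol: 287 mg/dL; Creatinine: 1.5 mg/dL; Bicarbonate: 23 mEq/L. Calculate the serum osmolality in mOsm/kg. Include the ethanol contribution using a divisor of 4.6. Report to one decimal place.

Calculated osmolality = 2·Na + glucose/18 + urea + ethanol/4.6
= 2·143 + 96/18 + 4.3 + 287/4.6
= 286 + 5.33 + 4.30 + 62.39
= 358.02 mOsm/kg

358.0 mOsm/kg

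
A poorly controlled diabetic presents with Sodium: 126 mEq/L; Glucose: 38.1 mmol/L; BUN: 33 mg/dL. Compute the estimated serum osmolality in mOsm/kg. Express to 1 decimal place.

Calculated osmolality = 2·Na + glucose + BUN/2.8
= 2·126 + 38.1 + 33/2.8
= 252 + 38.10 + 11.79
= 301.89 mOsm/kg

301.9 mOsm/kg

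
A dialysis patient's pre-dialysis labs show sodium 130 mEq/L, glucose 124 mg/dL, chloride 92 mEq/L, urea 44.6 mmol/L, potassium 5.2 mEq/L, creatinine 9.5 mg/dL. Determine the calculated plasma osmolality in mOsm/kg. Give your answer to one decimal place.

311.5 mOsm/kg

Calculated osmolality = 2·Na + glucose/18 + urea
= 2·130 + 124/18 + 44.6
= 260 + 6.89 + 44.60
= 311.49 mOsm/kg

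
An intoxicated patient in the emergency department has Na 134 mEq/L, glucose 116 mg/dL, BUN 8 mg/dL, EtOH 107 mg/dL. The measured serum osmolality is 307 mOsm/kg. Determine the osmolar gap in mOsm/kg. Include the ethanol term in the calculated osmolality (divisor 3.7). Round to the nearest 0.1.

0.8 mOsm/kg

Calculated osmolality = 2·Na + glucose/18 + BUN/2.8 + ethanol/3.7
= 2·134 + 116/18 + 8/2.8 + 107/3.7
= 268 + 6.44 + 2.86 + 28.92
= 306.22 mOsm/kg ≈ 306.2 mOsm/kg
Osmolar gap = measured − calculated = 307 − 306.2 = 0.8 mOsm/kg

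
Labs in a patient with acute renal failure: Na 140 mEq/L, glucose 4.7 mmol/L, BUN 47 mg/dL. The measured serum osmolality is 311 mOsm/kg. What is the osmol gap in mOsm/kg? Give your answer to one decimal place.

9.5 mOsm/kg

Calculated osmolality = 2·Na + glucose + BUN/2.8
= 2·140 + 4.7 + 47/2.8
= 280 + 4.70 + 16.79
= 301.49 mOsm/kg ≈ 301.5 mOsm/kg
Osmolar gap = measured − calculated = 311 − 301.5 = 9.5 mOsm/kg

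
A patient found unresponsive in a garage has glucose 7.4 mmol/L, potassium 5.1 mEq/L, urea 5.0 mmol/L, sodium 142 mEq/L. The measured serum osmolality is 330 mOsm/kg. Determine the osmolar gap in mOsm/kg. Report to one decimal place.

33.6 mOsm/kg

Calculated osmolality = 2·Na + glucose + urea
= 2·142 + 7.4 + 5
= 284 + 7.40 + 5
= 296.4 mOsm/kg ≈ 296.4 mOsm/kg
Osmolar gap = measured − calculated = 330 − 296.4 = 33.6 mOsm/kg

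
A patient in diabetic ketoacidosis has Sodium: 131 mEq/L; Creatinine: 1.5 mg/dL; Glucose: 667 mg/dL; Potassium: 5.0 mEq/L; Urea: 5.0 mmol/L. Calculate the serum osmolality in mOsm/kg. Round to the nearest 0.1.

304.1 mOsm/kg

Calculated osmolality = 2·Na + glucose/18 + urea
= 2·131 + 667/18 + 5
= 262 + 37.06 + 5
= 304.06 mOsm/kg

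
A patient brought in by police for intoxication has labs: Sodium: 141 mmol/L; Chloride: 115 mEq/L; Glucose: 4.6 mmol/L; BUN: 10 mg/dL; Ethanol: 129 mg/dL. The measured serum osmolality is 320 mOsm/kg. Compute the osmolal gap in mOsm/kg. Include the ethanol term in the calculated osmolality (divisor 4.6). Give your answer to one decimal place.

Calculated osmolality = 2·Na + glucose + BUN/2.8 + ethanol/4.6
= 2·141 + 4.6 + 10/2.8 + 129/4.6
= 282 + 4.60 + 3.57 + 28.04
= 318.21 mOsm/kg ≈ 318.2 mOsm/kg
Osmolar gap = measured − calculated = 320 − 318.2 = 1.8 mOsm/kg

1.8 mOsm/kg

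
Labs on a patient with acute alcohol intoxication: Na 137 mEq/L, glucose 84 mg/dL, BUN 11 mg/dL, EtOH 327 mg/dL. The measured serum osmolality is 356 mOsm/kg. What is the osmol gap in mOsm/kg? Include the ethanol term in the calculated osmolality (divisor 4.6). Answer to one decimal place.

2.3 mOsm/kg

Calculated osmolality = 2·Na + glucose/18 + BUN/2.8 + ethanol/4.6
= 2·137 + 84/18 + 11/2.8 + 327/4.6
= 274 + 4.67 + 3.93 + 71.09
= 353.69 mOsm/kg ≈ 353.7 mOsm/kg
Osmolar gap = measured − calculated = 356 − 353.7 = 2.3 mOsm/kg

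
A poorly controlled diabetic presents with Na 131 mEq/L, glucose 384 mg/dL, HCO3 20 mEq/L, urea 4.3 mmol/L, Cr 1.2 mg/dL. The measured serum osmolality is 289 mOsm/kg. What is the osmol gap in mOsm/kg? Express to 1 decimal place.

1.4 mOsm/kg

Calculated osmolality = 2·Na + glucose/18 + urea
= 2·131 + 384/18 + 4.3
= 262 + 21.33 + 4.30
= 287.63 mOsm/kg ≈ 287.6 mOsm/kg
Osmolar gap = measured − calculated = 289 − 287.6 = 1.4 mOsm/kg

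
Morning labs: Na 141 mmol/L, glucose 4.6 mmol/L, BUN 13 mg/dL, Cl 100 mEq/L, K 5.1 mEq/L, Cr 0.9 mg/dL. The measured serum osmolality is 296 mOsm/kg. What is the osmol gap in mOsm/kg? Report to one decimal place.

Calculated osmolality = 2·Na + glucose + BUN/2.8
= 2·141 + 4.6 + 13/2.8
= 282 + 4.60 + 4.64
= 291.24 mOsm/kg ≈ 291.2 mOsm/kg
Osmolar gap = measured − calculated = 296 − 291.2 = 4.8 mOsm/kg

4.8 mOsm/kg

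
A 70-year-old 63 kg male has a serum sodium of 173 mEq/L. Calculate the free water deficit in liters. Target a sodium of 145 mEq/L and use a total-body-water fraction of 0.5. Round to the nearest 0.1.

TBW = 0.5 · 63 = 31.5 L
Free water deficit = TBW · (Na/145 − 1)
= 31.5 · (173/145 − 1)
= 31.5 · 0.1931
= 6.08 L

6.1 L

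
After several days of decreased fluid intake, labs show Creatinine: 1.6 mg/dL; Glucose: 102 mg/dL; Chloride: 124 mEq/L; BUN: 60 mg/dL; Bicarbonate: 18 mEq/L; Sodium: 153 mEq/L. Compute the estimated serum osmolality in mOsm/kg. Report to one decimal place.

Calculated osmolality = 2·Na + glucose/18 + BUN/2.8
= 2·153 + 102/18 + 60/2.8
= 306 + 5.67 + 21.43
= 333.1 mOsm/kg

333.1 mOsm/kg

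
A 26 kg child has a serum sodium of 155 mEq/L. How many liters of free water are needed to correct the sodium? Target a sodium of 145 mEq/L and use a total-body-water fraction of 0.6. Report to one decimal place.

TBW = 0.6 · 26 = 15.6 L
Free water deficit = TBW · (Na/145 − 1)
= 15.6 · (155/145 − 1)
= 15.6 · 0.069
= 1.08 L

1.1 L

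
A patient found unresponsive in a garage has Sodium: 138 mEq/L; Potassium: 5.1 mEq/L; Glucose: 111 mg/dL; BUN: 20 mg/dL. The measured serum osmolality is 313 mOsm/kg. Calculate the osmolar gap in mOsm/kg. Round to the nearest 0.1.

23.7 mOsm/kg

Calculated osmolality = 2·Na + glucose/18 + BUN/2.8
= 2·138 + 111/18 + 20/2.8
= 276 + 6.17 + 7.14
= 289.31 mOsm/kg ≈ 289.3 mOsm/kg
Osmolar gap = measured − calculated = 313 − 289.3 = 23.7 mOsm/kg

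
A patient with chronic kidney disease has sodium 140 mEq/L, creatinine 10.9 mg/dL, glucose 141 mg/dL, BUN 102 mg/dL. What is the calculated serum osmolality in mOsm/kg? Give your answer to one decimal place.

324.3 mOsm/kg

Calculated osmolality = 2·Na + glucose/18 + BUN/2.8
= 2·140 + 141/18 + 102/2.8
= 280 + 7.83 + 36.43
= 324.26 mOsm/kg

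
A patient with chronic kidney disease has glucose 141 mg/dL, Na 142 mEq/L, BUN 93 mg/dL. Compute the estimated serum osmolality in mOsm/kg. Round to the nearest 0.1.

325.0 mOsm/kg

Calculated osmolality = 2·Na + glucose/18 + BUN/2.8
= 2·142 + 141/18 + 93/2.8
= 284 + 7.83 + 33.21
= 325.04 mOsm/kg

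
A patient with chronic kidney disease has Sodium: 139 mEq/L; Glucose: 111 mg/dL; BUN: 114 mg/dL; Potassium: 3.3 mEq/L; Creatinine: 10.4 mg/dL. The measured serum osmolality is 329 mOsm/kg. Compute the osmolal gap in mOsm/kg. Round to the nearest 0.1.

4.1 mOsm/kg

Calculated osmolality = 2·Na + glucose/18 + BUN/2.8
= 2·139 + 111/18 + 114/2.8
= 278 + 6.17 + 40.71
= 324.88 mOsm/kg ≈ 324.9 mOsm/kg
Osmolar gap = measured − calculated = 329 − 324.9 = 4.1 mOsm/kg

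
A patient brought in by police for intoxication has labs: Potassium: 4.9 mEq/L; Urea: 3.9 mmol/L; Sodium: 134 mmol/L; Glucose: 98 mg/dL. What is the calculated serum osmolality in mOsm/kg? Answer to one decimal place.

277.3 mOsm/kg

Calculated osmolality = 2·Na + glucose/18 + urea
= 2·134 + 98/18 + 3.9
= 268 + 5.44 + 3.90
= 277.34 mOsm/kg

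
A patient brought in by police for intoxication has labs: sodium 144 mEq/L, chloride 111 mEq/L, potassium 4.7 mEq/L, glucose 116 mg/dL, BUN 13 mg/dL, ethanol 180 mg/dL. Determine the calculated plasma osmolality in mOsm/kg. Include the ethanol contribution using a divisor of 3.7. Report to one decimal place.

Calculated osmolality = 2·Na + glucose/18 + BUN/2.8 + ethanol/3.7
= 2·144 + 116/18 + 13/2.8 + 180/3.7
= 288 + 6.44 + 4.64 + 48.65
= 347.73 mOsm/kg

347.7 mOsm/kg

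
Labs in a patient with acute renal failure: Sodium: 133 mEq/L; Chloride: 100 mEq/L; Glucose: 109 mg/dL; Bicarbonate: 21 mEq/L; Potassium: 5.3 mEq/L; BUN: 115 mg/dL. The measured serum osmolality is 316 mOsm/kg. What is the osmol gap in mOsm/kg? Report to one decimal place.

Calculated osmolality = 2·Na + glucose/18 + BUN/2.8
= 2·133 + 109/18 + 115/2.8
= 266 + 6.06 + 41.07
= 313.13 mOsm/kg ≈ 313.1 mOsm/kg
Osmolar gap = measured − calculated = 316 − 313.1 = 2.9 mOsm/kg

2.9 mOsm/kg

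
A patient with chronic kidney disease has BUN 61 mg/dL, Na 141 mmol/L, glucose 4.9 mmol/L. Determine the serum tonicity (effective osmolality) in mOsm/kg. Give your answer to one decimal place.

Effective osmolality excludes urea (freely permeant across cell membranes):
2·Na + glucose
= 2·141 + 4.9
= 282 + 4.9
= 286.9 mOsm/kg

286.9 mOsm/kg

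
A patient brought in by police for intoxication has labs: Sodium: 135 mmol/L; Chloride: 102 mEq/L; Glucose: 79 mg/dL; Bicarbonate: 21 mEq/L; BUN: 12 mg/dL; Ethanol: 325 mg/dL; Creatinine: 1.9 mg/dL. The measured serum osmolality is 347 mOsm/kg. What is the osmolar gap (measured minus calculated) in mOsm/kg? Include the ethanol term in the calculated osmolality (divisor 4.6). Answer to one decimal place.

Calculated osmolality = 2·Na + glucose/18 + BUN/2.8 + ethanol/4.6
= 2·135 + 79/18 + 12/2.8 + 325/4.6
= 270 + 4.39 + 4.29 + 70.65
= 349.33 mOsm/kg ≈ 349.3 mOsm/kg
Osmolar gap = measured − calculated = 347 − 349.3 = -2.3 mOsm/kg

-2.3 mOsm/kg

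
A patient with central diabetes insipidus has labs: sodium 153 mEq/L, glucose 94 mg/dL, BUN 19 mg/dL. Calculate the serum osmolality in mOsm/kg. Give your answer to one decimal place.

Calculated osmolality = 2·Na + glucose/18 + BUN/2.8
= 2·153 + 94/18 + 19/2.8
= 306 + 5.22 + 6.79
= 318.01 mOsm/kg

318.0 mOsm/kg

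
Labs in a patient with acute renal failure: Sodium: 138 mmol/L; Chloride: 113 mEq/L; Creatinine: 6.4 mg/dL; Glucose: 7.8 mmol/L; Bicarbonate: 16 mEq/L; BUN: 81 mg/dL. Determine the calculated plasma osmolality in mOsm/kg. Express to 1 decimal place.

312.7 mOsm/kg

Calculated osmolality = 2·Na + glucose + BUN/2.8
= 2·138 + 7.8 + 81/2.8
= 276 + 7.80 + 28.93
= 312.73 mOsm/kg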